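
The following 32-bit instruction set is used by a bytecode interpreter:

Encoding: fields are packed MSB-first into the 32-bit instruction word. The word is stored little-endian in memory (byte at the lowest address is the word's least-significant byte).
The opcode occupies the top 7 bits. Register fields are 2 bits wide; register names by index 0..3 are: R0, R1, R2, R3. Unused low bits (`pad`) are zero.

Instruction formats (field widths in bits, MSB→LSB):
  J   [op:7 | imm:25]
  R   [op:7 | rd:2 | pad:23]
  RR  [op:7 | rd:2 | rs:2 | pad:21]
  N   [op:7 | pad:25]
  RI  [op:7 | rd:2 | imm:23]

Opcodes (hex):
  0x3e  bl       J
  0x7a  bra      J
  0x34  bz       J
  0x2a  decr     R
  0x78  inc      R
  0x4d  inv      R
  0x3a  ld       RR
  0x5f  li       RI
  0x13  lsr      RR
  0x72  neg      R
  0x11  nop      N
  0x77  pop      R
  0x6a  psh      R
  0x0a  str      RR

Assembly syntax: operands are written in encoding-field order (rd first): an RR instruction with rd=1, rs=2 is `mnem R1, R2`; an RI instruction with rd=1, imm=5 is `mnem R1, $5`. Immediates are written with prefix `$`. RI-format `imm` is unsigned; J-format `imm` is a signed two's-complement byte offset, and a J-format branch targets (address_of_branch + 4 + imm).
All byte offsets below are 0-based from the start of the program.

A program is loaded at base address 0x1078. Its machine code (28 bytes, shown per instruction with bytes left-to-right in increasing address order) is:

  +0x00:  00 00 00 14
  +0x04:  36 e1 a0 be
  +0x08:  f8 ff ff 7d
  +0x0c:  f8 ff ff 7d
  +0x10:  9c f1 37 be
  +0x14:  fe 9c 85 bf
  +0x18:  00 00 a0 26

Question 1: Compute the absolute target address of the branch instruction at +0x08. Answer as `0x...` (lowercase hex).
off 0x08: read f8 ff ff 7d as little → 0x7dfffff8
  op=0x7dfffff8>>25=0x3e ⇒ bl (J)
  imm: (w>>0)&0x1ffffff=0x1fffff8 (s25→-8) → $-8
  target = base 0x1078 + off 0x08 + 4 + imm -8 = 0x107c

0x107c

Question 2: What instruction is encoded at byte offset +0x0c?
[0c] f8 ff ff 7d → 0x7dfffff8
  top 7b → 0x3e → bl [J]
  [24:0] imm=33554424 (s25→-8) = $-8

bl $-8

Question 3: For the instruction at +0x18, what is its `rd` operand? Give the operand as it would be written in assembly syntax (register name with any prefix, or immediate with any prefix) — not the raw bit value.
@+18  little-endian(00 00 a0 26) = 0x26a00000
  opcode bits[31:25]=0x13: lsr/RR
  [24:23] rd=1 = R1
  [22:21] rs=1 = R1

R1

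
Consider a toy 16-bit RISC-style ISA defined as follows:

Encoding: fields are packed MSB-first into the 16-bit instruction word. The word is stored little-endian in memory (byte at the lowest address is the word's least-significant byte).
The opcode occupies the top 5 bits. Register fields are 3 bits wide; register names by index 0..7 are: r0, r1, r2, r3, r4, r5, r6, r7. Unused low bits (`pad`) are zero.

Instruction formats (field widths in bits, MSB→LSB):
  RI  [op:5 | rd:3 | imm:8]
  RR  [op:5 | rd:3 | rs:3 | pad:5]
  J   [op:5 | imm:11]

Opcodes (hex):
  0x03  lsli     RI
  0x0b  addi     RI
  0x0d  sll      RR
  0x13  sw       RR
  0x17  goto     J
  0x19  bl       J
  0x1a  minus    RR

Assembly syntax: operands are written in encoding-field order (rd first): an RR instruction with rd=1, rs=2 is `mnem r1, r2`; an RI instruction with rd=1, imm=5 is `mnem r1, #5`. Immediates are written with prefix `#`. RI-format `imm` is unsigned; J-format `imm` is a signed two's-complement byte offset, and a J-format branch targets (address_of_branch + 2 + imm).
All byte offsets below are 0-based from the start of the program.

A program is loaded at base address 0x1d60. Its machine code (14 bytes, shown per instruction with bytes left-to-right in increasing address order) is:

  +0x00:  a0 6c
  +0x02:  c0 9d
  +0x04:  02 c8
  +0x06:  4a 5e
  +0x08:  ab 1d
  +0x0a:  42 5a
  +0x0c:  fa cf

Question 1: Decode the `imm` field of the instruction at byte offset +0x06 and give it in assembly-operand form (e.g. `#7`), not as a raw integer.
#74

[06] 4a 5e → 0x5e4a
  op=0x5e4a>>11=0xb ⇒ addi (RI)
  [10:8] rd=6 = r6
  [7:0] imm=74 = #74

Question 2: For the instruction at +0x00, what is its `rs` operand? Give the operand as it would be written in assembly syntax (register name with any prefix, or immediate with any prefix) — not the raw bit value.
+0x00: a0 6c ⇒ word 0x6ca0 (little)
  opcode bits[15:11]=0xd: sll/RR
  [10:8] rd=4 = r4
  [7:5] rs=5 = r5

r5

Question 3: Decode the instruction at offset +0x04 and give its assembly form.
+0x04: 02 c8 ⇒ word 0xc802 (little)
  op=0xc802>>11=0x19 ⇒ bl (J)
  [10:0] imm=2 = #2

bl #2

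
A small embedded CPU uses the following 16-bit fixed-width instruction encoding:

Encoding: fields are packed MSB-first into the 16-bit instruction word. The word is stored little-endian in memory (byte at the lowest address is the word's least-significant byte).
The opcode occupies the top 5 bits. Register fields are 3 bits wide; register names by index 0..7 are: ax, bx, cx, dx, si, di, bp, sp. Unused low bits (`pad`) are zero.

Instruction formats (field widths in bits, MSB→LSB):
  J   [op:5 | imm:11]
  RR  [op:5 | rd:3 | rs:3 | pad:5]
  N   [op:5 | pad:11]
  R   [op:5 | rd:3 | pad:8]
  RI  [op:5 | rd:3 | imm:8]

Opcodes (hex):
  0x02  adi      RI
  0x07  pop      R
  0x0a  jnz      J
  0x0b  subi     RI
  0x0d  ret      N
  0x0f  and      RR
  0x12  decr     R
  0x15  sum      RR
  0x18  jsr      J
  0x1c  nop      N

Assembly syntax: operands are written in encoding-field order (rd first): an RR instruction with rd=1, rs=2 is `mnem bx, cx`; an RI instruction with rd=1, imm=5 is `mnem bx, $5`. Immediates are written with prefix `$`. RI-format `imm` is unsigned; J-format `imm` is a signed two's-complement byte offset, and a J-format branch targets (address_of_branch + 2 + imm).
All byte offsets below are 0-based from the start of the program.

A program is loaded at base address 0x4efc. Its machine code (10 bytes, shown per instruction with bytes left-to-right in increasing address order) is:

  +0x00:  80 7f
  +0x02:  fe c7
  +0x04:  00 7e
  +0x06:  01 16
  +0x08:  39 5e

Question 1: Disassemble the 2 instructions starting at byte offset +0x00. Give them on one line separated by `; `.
@+00  little-endian(80 7f) = 0x7f80
  top 5b → 0xf → and [RR]
  [10:8] rd=7 = sp
  [7:5] rs=4 = si
@+02  little-endian(fe c7) = 0xc7fe
  top 5b → 0x18 → jsr [J]
  [10:0] imm=2046 (s11→-2) = $-2

and sp, si; jsr $-2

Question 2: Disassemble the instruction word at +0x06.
@+06  little-endian(01 16) = 0x1601
  op=0x1601>>11=0x2 ⇒ adi (RI)
  rd@[10:8]=0x6 ⇒ bp
  imm@[7:0]=0x1 ⇒ $1

adi bp, $1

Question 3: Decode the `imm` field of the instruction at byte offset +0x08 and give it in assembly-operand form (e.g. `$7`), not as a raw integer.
@+08  little-endian(39 5e) = 0x5e39
  top 5b → 0xb → subi [RI]
  rd@[10:8]=0x6 ⇒ bp
  imm@[7:0]=0x39 ⇒ $57

$57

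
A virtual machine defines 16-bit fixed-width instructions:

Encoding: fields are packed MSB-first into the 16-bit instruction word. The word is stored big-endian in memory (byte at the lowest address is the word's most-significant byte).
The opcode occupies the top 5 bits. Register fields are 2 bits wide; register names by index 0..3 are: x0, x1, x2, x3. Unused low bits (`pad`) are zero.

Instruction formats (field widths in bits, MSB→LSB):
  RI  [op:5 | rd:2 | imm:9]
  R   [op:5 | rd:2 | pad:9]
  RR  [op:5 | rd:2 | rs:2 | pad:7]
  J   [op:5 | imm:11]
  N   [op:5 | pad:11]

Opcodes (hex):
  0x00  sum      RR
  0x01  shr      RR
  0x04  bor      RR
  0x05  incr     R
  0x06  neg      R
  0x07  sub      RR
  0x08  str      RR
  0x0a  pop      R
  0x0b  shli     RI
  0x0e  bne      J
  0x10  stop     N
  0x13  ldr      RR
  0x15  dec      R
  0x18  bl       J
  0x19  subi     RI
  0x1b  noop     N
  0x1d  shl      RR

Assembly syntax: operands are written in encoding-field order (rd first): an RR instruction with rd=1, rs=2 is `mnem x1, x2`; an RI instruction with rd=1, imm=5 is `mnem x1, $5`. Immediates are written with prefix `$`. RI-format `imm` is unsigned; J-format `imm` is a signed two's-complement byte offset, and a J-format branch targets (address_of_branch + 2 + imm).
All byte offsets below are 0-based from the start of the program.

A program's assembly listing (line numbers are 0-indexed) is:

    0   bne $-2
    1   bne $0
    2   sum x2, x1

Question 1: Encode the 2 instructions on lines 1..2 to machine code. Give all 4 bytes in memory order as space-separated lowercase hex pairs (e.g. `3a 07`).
L1: bne op=0xe:5|imm=0:11 ⇒ 0x7000 ⇒ big 70 00
L2: sum op=0x0:5|rd=2:2|rs=1:2|pad=0:7 ⇒ 0x0480 ⇒ big 04 80

70 00 04 80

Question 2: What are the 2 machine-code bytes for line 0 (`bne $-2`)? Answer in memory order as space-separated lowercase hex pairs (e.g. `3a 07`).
77 fe

L0: bne op=0xe:5|imm=-2:11 ⇒ 0x77fe ⇒ big 77 fe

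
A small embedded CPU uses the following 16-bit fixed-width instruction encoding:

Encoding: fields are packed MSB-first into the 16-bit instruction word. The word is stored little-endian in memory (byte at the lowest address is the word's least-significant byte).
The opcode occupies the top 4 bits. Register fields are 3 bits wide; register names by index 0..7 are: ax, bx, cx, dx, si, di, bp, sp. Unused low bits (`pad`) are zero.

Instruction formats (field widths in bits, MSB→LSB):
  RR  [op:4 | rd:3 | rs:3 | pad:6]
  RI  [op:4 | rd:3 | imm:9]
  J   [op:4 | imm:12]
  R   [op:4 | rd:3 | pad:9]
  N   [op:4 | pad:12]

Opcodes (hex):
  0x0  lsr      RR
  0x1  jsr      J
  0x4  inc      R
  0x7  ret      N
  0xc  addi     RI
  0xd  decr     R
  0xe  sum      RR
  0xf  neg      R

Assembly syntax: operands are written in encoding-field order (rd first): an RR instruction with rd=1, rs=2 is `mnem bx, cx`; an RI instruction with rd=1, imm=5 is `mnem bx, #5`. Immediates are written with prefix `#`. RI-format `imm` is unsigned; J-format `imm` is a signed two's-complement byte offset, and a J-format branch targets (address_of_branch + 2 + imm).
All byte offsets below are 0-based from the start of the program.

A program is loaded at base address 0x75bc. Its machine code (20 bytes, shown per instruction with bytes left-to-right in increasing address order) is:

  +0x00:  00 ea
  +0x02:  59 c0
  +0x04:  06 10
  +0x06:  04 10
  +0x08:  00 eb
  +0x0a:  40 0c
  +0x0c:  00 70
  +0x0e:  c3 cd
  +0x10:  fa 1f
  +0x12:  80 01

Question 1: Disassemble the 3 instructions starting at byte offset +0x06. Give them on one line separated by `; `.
jsr #4; sum di, si; lsr bp, bx

+0x06: 04 10 ⇒ word 0x1004 (little)
  op=0x1004>>12=0x1 ⇒ jsr (J)
  imm: (w>>0)&0xfff=0x4 → #4
+0x08: 00 eb ⇒ word 0xeb00 (little)
  op=0xeb00>>12=0xe ⇒ sum (RR)
  rd: (w>>9)&0x7=0x5 → di
  rs: (w>>6)&0x7=0x4 → si
+0x0a: 40 0c ⇒ word 0x0c40 (little)
  op=0x0c40>>12=0x0 ⇒ lsr (RR)
  rd: (w>>9)&0x7=0x6 → bp
  rs: (w>>6)&0x7=0x1 → bx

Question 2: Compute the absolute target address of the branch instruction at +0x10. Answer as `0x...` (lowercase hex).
0x75c8

@+10  little-endian(fa 1f) = 0x1ffa
  op=0x1ffa>>12=0x1 ⇒ jsr (J)
  [11:0] imm=4090 (s12→-6) = #-6
  target = base 0x75bc + off 0x10 + 2 + imm -6 = 0x75c8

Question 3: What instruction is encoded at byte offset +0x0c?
[0c] 00 70 → 0x7000
  opcode bits[15:12]=0x7: ret/N

ret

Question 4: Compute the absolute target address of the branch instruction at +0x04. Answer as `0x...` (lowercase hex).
0x75c8

[04] 06 10 → 0x1006
  op=0x1006>>12=0x1 ⇒ jsr (J)
  [11:0] imm=6 = #6
  target = base 0x75bc + off 0x04 + 2 + imm 6 = 0x75c8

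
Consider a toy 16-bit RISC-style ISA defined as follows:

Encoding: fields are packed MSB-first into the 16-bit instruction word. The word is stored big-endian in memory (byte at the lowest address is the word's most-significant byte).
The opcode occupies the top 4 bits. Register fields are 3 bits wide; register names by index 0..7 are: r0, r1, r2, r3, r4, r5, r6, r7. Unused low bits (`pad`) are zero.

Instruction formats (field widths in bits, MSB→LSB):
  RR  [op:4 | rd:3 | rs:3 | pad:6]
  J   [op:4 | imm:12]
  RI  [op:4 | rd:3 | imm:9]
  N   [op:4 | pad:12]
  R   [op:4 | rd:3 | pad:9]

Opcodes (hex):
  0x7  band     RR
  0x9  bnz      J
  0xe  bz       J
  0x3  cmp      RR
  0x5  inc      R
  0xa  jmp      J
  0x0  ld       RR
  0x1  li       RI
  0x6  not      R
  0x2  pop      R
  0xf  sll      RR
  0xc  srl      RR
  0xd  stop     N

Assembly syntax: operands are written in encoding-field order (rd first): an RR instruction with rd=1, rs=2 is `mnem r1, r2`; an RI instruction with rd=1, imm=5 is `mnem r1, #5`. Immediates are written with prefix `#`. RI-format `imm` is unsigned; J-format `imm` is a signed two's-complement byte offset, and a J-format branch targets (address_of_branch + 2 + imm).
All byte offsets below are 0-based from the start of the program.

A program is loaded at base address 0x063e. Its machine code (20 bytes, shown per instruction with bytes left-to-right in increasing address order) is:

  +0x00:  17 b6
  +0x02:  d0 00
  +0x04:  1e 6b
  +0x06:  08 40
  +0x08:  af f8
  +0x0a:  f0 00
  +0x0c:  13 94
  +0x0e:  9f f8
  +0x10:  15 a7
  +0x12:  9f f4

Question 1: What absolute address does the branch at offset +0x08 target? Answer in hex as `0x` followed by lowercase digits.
0x0640

@+08  big-endian(af f8) = 0xaff8
  opcode bits[15:12]=0xa: jmp/J
  imm@[11:0]=0xff8 (s12→-8) ⇒ #-8
  target = base 0x063e + off 0x08 + 2 + imm -8 = 0x0640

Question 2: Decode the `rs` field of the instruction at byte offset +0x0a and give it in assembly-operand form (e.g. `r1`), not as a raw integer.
+0x0a: f0 00 ⇒ word 0xf000 (big)
  top 4b → 0xf → sll [RR]
  rd@[11:9]=0x0 ⇒ r0
  rs@[8:6]=0x0 ⇒ r0

r0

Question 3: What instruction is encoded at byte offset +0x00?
li r3, #438

+0x00: 17 b6 ⇒ word 0x17b6 (big)
  op=0x17b6>>12=0x1 ⇒ li (RI)
  rd@[11:9]=0x3 ⇒ r3
  imm@[8:0]=0x1b6 ⇒ #438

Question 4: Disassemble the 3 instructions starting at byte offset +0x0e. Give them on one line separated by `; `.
bnz #-8; li r2, #423; bnz #-12

@+0e  big-endian(9f f8) = 0x9ff8
  opcode bits[15:12]=0x9: bnz/J
  imm: (w>>0)&0xfff=0xff8 (s12→-8) → #-8
@+10  big-endian(15 a7) = 0x15a7
  opcode bits[15:12]=0x1: li/RI
  rd: (w>>9)&0x7=0x2 → r2
  imm: (w>>0)&0x1ff=0x1a7 → #423
@+12  big-endian(9f f4) = 0x9ff4
  opcode bits[15:12]=0x9: bnz/J
  imm: (w>>0)&0xfff=0xff4 (s12→-12) → #-12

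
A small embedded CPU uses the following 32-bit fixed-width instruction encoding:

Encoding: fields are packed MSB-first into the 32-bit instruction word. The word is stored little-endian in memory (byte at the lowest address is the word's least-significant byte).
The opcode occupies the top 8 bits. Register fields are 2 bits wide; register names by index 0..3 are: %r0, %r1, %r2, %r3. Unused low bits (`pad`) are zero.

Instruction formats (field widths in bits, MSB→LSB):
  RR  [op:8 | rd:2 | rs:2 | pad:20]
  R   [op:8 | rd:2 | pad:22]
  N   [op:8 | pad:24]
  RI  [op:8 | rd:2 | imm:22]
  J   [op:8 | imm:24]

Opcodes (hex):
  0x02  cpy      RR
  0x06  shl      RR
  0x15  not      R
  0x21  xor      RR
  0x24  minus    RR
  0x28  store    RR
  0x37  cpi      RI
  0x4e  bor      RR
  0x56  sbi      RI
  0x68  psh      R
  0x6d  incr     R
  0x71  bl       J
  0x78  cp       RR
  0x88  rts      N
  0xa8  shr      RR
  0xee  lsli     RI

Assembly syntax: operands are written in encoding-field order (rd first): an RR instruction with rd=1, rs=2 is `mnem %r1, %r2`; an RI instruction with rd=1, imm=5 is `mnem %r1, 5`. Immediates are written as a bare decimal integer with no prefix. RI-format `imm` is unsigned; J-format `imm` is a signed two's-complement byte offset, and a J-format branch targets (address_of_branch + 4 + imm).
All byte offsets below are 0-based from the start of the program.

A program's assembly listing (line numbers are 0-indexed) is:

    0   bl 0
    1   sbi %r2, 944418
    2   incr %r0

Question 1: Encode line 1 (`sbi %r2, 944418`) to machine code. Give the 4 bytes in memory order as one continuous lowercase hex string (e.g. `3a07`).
22698e56

1. sbi fields op=0x56:8|rd=2:2|imm=944418:22 → word 568e6922h → 22 69 8e 56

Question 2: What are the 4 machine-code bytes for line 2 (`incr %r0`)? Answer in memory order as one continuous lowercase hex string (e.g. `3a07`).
0000006d

2. incr fields op=0x6d:8|rd=0:2|pad=0:22 → word 6d000000h → 00 00 00 6d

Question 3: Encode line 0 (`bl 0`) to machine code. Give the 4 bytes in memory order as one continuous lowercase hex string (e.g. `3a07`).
line 0 (bl): pack op=0x71:8|imm=0:24 = 0x71000000; little→ 00 00 00 71

00000071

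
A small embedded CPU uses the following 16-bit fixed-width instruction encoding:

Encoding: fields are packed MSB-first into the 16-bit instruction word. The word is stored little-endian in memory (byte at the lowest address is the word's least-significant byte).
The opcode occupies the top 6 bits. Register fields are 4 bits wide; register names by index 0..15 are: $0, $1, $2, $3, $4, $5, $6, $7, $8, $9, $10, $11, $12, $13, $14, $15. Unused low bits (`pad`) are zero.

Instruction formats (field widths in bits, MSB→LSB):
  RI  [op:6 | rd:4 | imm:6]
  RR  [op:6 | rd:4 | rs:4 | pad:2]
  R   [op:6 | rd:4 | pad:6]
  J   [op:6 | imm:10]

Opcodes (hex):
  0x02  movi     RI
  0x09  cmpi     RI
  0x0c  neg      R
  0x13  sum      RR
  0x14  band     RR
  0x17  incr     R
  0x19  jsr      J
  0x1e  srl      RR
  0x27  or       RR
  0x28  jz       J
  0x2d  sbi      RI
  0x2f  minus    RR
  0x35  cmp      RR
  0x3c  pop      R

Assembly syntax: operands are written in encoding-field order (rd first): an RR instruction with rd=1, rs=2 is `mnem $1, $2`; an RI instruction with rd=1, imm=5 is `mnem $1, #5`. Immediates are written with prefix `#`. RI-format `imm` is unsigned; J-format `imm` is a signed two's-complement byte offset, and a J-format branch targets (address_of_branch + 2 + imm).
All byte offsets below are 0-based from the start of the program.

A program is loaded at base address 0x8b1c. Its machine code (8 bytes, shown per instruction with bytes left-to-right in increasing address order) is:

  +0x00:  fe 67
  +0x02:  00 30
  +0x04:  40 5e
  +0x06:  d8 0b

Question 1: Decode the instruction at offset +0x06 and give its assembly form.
off 0x06: read d8 0b as little → 0x0bd8
  op=0x0bd8>>10=0x2 ⇒ movi (RI)
  [9:6] rd=15 = $15
  [5:0] imm=24 = #24

movi $15, #24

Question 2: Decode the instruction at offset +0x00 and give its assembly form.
jsr #-2

@+00  little-endian(fe 67) = 0x67fe
  top 6b → 0x19 → jsr [J]
  imm: (w>>0)&0x3ff=0x3fe (s10→-2) → #-2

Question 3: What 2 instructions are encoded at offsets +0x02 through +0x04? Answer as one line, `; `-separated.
neg $0; incr $9

[02] 00 30 → 0x3000
  opcode bits[15:10]=0xc: neg/R
  [9:6] rd=0 = $0
[04] 40 5e → 0x5e40
  opcode bits[15:10]=0x17: incr/R
  [9:6] rd=9 = $9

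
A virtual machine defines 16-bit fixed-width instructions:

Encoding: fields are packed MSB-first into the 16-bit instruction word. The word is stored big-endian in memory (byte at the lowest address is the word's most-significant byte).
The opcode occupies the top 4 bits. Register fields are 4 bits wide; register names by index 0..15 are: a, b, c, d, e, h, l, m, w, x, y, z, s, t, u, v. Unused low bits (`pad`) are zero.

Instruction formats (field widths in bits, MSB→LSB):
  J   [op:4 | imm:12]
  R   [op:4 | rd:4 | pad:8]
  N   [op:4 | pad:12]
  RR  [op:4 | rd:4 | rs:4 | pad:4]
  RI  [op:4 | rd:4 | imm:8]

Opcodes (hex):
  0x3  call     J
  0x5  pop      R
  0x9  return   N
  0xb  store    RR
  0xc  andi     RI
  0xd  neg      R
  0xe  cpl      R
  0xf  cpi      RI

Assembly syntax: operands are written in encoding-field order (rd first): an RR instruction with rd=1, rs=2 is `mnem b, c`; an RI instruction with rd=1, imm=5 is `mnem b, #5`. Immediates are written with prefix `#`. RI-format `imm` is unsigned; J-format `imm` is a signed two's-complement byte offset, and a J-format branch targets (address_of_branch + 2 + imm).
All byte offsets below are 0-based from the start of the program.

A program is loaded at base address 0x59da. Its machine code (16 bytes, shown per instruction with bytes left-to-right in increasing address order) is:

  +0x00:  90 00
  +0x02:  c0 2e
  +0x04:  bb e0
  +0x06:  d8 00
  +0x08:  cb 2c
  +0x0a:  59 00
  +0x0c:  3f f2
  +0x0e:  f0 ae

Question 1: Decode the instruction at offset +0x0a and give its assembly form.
pop x

[0a] 59 00 → 0x5900
  op=0x5900>>12=0x5 ⇒ pop (R)
  [11:8] rd=9 = x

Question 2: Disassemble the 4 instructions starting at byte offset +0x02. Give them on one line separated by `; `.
+0x02: c0 2e ⇒ word 0xc02e (big)
  opcode bits[15:12]=0xc: andi/RI
  rd: (w>>8)&0xf=0x0 → a
  imm: (w>>0)&0xff=0x2e → #46
+0x04: bb e0 ⇒ word 0xbbe0 (big)
  opcode bits[15:12]=0xb: store/RR
  rd: (w>>8)&0xf=0xb → z
  rs: (w>>4)&0xf=0xe → u
+0x06: d8 00 ⇒ word 0xd800 (big)
  opcode bits[15:12]=0xd: neg/R
  rd: (w>>8)&0xf=0x8 → w
+0x08: cb 2c ⇒ word 0xcb2c (big)
  opcode bits[15:12]=0xc: andi/RI
  rd: (w>>8)&0xf=0xb → z
  imm: (w>>0)&0xff=0x2c → #44

andi a, #46; store z, u; neg w; andi z, #44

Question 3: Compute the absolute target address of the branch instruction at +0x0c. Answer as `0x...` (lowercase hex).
@+0c  big-endian(3f f2) = 0x3ff2
  top 4b → 0x3 → call [J]
  imm: (w>>0)&0xfff=0xff2 (s12→-14) → #-14
  target = base 0x59da + off 0x0c + 2 + imm -14 = 0x59da

0x59da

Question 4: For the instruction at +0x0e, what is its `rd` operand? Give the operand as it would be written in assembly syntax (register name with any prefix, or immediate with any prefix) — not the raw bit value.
@+0e  big-endian(f0 ae) = 0xf0ae
  op=0xf0ae>>12=0xf ⇒ cpi (RI)
  rd@[11:8]=0x0 ⇒ a
  imm@[7:0]=0xae ⇒ #174

a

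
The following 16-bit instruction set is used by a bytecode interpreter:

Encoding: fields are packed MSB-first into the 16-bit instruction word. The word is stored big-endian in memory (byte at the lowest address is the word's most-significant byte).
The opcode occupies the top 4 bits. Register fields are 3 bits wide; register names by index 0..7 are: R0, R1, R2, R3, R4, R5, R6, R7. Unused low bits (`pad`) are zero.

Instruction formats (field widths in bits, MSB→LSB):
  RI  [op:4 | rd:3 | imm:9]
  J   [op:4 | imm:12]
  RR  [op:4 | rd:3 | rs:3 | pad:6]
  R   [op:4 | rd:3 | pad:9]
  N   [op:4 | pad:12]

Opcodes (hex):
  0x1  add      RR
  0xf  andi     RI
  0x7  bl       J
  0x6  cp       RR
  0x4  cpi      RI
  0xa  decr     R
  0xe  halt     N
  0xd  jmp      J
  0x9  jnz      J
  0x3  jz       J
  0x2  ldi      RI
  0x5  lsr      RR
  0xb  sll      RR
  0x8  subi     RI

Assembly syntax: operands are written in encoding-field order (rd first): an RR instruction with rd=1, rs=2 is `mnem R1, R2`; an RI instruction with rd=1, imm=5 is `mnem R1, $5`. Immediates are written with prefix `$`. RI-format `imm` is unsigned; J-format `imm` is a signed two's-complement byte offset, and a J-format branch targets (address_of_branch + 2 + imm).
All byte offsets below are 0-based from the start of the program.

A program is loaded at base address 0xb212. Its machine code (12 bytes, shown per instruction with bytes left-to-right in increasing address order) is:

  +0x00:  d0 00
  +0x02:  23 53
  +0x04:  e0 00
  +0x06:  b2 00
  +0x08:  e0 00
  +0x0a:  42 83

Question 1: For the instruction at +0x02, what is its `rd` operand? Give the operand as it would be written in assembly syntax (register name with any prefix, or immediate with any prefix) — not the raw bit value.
R1

[02] 23 53 → 0x2353
  opcode bits[15:12]=0x2: ldi/RI
  rd@[11:9]=0x1 ⇒ R1
  imm@[8:0]=0x153 ⇒ $339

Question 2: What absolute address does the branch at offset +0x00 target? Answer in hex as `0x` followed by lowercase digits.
0xb214

+0x00: d0 00 ⇒ word 0xd000 (big)
  op=0xd000>>12=0xd ⇒ jmp (J)
  imm: (w>>0)&0xfff=0x0 → $0
  target = base 0xb212 + off 0x00 + 2 + imm 0 = 0xb214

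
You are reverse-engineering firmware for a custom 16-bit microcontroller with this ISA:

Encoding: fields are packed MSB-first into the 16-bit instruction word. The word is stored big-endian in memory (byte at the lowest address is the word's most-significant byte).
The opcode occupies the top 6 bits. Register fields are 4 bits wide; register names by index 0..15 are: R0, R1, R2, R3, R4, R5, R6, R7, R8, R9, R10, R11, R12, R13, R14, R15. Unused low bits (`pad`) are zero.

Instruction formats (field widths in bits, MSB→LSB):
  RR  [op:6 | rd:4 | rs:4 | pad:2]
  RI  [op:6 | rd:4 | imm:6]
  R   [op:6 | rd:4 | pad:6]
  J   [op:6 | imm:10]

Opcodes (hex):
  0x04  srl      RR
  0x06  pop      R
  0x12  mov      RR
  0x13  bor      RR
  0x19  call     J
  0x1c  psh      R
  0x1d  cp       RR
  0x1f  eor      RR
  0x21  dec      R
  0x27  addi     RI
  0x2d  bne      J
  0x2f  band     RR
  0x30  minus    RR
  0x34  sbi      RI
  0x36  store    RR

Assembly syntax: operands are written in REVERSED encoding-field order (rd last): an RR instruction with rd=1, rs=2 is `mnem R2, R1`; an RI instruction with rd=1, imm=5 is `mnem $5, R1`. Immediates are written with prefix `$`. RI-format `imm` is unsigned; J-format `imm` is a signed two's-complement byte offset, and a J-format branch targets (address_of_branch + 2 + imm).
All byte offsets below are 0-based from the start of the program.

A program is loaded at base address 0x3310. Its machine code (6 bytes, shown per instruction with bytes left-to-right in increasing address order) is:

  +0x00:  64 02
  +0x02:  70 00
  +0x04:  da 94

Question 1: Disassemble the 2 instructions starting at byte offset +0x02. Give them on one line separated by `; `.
@+02  big-endian(70 00) = 0x7000
  opcode bits[15:10]=0x1c: psh/R
  rd: (w>>6)&0xf=0x0 → R0
@+04  big-endian(da 94) = 0xda94
  opcode bits[15:10]=0x36: store/RR
  rd: (w>>6)&0xf=0xa → R10
  rs: (w>>2)&0xf=0x5 → R5

psh R0; store R5, R10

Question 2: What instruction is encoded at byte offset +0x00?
call $2

[00] 64 02 → 0x6402
  opcode bits[15:10]=0x19: call/J
  [9:0] imm=2 = $2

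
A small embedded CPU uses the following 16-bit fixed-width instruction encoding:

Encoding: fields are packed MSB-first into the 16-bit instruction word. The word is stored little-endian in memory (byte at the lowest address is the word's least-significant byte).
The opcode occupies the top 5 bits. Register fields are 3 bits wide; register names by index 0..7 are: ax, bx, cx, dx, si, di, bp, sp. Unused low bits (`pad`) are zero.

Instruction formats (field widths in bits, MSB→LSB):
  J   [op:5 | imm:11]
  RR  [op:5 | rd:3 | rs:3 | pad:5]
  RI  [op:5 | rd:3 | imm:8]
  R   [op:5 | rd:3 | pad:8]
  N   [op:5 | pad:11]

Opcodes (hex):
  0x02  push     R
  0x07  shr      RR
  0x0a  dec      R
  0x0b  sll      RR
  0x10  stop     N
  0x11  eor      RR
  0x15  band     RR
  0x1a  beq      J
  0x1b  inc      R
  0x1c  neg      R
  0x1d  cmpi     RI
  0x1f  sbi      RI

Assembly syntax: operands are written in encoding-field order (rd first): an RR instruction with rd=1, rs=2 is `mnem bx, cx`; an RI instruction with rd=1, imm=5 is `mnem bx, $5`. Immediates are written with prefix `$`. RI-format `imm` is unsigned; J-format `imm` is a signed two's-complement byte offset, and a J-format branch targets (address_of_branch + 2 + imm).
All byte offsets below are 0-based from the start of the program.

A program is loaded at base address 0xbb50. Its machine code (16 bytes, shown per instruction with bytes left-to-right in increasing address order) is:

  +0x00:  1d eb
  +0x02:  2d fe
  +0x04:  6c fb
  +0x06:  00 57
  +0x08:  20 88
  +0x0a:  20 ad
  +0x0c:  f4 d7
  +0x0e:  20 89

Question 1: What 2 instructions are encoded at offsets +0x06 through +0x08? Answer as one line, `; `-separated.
[06] 00 57 → 0x5700
  op=0x5700>>11=0xa ⇒ dec (R)
  rd: (w>>8)&0x7=0x7 → sp
[08] 20 88 → 0x8820
  op=0x8820>>11=0x11 ⇒ eor (RR)
  rd: (w>>8)&0x7=0x0 → ax
  rs: (w>>5)&0x7=0x1 → bx

dec sp; eor ax, bx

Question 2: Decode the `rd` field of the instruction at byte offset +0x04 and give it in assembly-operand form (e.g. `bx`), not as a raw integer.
dx

off 0x04: read 6c fb as little → 0xfb6c
  op=0xfb6c>>11=0x1f ⇒ sbi (RI)
  rd: (w>>8)&0x7=0x3 → dx
  imm: (w>>0)&0xff=0x6c → $108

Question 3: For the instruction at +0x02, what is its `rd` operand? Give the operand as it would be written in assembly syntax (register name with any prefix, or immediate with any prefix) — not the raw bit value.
[02] 2d fe → 0xfe2d
  top 5b → 0x1f → sbi [RI]
  rd: (w>>8)&0x7=0x6 → bp
  imm: (w>>0)&0xff=0x2d → $45

bp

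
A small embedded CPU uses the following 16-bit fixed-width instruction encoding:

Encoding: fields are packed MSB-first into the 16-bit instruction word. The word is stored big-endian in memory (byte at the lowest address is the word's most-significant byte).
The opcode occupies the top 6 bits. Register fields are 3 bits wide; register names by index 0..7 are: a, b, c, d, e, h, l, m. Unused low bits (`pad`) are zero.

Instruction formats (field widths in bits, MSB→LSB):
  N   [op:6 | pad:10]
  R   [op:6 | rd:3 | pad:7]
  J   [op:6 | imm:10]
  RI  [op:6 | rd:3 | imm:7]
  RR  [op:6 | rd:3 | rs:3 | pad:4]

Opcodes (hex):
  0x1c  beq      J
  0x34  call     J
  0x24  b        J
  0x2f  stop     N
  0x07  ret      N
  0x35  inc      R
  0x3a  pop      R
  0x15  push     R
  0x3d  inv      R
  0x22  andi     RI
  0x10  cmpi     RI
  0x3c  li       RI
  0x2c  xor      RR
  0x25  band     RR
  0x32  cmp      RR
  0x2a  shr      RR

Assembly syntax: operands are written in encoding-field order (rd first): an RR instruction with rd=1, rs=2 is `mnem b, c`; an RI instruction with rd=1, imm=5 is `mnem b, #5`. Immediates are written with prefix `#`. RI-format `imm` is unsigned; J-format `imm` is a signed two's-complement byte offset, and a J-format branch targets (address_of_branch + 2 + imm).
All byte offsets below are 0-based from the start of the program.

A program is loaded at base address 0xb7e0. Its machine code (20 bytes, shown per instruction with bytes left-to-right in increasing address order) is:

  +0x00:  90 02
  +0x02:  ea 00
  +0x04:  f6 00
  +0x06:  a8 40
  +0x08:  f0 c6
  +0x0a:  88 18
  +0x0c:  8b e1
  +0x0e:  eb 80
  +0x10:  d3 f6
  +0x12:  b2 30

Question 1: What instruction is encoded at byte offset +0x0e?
[0e] eb 80 → 0xeb80
  top 6b → 0x3a → pop [R]
  rd@[9:7]=0x7 ⇒ m

pop m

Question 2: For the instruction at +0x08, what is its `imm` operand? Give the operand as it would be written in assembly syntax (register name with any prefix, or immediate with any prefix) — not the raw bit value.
off 0x08: read f0 c6 as big → 0xf0c6
  opcode bits[15:10]=0x3c: li/RI
  [9:7] rd=1 = b
  [6:0] imm=70 = #70

#70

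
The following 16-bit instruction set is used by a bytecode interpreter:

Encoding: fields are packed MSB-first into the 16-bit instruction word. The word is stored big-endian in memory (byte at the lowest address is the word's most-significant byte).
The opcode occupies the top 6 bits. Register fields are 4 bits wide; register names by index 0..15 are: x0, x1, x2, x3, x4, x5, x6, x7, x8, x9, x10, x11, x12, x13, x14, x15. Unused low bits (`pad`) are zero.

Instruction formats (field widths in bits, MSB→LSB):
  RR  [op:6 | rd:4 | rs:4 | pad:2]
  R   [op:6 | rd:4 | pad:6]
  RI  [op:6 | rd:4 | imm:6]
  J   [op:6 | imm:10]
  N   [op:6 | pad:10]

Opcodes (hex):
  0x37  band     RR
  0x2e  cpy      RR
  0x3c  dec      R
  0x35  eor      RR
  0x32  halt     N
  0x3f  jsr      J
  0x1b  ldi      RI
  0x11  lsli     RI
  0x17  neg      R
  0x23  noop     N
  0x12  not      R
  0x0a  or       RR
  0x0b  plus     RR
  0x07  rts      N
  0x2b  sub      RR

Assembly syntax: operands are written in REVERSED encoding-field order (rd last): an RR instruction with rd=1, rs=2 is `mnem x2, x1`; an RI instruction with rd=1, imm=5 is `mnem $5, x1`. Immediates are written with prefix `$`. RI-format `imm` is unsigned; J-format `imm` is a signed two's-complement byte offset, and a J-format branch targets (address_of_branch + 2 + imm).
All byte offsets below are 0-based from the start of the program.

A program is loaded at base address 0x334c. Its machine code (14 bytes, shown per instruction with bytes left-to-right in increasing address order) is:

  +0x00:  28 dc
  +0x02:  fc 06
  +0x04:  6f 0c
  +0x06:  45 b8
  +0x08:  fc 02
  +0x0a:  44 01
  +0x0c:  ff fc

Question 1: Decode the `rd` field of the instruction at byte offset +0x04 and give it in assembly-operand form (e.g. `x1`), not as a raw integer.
x12

[04] 6f 0c → 0x6f0c
  op=0x6f0c>>10=0x1b ⇒ ldi (RI)
  rd: (w>>6)&0xf=0xc → x12
  imm: (w>>0)&0x3f=0xc → $12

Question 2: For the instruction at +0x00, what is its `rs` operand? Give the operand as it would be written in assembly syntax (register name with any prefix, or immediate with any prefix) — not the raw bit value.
x7

off 0x00: read 28 dc as big → 0x28dc
  opcode bits[15:10]=0xa: or/RR
  [9:6] rd=3 = x3
  [5:2] rs=7 = x7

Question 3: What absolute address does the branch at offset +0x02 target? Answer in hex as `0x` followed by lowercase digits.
[02] fc 06 → 0xfc06
  top 6b → 0x3f → jsr [J]
  imm@[9:0]=0x6 ⇒ $6
  target = base 0x334c + off 0x02 + 2 + imm 6 = 0x3356

0x3356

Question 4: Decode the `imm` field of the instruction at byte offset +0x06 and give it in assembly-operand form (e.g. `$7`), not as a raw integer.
$56

off 0x06: read 45 b8 as big → 0x45b8
  opcode bits[15:10]=0x11: lsli/RI
  rd: (w>>6)&0xf=0x6 → x6
  imm: (w>>0)&0x3f=0x38 → $56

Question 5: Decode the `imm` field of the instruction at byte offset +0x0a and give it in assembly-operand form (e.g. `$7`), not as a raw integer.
+0x0a: 44 01 ⇒ word 0x4401 (big)
  top 6b → 0x11 → lsli [RI]
  rd: (w>>6)&0xf=0x0 → x0
  imm: (w>>0)&0x3f=0x1 → $1

$1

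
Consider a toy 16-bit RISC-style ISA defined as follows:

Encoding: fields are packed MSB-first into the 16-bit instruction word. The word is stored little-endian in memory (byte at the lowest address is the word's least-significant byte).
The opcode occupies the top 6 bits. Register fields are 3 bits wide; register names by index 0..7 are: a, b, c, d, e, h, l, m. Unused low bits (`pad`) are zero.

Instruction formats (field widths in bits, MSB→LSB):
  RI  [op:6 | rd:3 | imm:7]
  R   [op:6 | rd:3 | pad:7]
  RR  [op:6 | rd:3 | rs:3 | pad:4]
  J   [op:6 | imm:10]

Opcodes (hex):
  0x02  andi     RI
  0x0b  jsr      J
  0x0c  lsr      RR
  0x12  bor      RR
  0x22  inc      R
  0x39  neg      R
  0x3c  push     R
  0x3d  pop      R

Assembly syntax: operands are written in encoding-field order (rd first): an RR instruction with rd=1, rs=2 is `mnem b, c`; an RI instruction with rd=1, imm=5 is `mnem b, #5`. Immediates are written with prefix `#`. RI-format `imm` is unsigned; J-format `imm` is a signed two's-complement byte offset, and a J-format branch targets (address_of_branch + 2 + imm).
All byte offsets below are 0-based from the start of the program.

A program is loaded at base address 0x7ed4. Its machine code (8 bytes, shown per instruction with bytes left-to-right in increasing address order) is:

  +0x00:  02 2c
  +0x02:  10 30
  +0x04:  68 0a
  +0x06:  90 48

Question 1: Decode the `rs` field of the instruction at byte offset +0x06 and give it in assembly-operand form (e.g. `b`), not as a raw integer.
b

@+06  little-endian(90 48) = 0x4890
  op=0x4890>>10=0x12 ⇒ bor (RR)
  [9:7] rd=1 = b
  [6:4] rs=1 = b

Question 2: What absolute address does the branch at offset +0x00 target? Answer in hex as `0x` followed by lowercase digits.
0x7ed8

@+00  little-endian(02 2c) = 0x2c02
  top 6b → 0xb → jsr [J]
  [9:0] imm=2 = #2
  target = base 0x7ed4 + off 0x00 + 2 + imm 2 = 0x7ed8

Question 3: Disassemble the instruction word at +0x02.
@+02  little-endian(10 30) = 0x3010
  top 6b → 0xc → lsr [RR]
  rd: (w>>7)&0x7=0x0 → a
  rs: (w>>4)&0x7=0x1 → b

lsr a, b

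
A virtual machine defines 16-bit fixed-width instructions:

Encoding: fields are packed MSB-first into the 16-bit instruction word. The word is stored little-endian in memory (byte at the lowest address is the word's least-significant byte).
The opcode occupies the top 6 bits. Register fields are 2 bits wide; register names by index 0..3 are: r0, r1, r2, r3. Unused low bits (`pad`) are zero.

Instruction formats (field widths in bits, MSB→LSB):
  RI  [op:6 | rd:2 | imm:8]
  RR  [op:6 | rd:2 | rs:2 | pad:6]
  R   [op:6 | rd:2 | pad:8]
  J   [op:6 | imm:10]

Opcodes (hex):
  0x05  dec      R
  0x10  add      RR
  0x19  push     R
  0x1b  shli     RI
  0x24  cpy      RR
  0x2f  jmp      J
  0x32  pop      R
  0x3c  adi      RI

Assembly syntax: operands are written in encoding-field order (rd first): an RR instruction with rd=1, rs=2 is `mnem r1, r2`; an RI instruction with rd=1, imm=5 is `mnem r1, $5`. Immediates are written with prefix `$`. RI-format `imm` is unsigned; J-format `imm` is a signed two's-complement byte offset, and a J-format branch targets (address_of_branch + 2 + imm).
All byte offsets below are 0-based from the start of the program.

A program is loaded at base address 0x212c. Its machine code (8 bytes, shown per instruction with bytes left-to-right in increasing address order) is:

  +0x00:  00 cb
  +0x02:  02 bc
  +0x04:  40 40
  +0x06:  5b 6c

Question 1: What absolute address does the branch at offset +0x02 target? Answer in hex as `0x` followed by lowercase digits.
0x2132

off 0x02: read 02 bc as little → 0xbc02
  top 6b → 0x2f → jmp [J]
  imm@[9:0]=0x2 ⇒ $2
  target = base 0x212c + off 0x02 + 2 + imm 2 = 0x2132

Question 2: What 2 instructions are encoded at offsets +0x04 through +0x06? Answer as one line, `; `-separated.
add r0, r1; shli r0, $91

@+04  little-endian(40 40) = 0x4040
  op=0x4040>>10=0x10 ⇒ add (RR)
  rd@[9:8]=0x0 ⇒ r0
  rs@[7:6]=0x1 ⇒ r1
@+06  little-endian(5b 6c) = 0x6c5b
  op=0x6c5b>>10=0x1b ⇒ shli (RI)
  rd@[9:8]=0x0 ⇒ r0
  imm@[7:0]=0x5b ⇒ $91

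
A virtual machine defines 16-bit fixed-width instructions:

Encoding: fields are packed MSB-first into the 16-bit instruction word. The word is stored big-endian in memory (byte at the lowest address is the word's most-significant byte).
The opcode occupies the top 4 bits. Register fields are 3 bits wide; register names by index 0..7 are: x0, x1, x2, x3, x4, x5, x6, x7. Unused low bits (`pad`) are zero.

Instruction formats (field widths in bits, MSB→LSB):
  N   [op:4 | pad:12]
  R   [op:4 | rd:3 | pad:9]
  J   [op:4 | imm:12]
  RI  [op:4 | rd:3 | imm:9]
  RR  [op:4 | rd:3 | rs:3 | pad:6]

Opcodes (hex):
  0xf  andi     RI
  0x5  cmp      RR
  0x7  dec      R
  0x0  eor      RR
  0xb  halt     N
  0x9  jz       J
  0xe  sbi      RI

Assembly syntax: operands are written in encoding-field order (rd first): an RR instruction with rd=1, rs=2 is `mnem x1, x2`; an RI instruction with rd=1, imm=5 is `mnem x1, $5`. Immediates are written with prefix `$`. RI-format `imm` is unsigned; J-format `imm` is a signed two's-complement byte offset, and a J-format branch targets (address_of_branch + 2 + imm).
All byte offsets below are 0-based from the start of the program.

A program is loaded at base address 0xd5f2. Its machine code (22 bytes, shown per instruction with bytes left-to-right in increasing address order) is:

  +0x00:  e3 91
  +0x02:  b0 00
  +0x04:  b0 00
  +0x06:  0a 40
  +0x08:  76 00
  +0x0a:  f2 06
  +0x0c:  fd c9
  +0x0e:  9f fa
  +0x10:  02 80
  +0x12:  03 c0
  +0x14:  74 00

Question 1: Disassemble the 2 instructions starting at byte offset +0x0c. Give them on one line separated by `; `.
andi x6, $457; jz $-6

off 0x0c: read fd c9 as big → 0xfdc9
  opcode bits[15:12]=0xf: andi/RI
  rd@[11:9]=0x6 ⇒ x6
  imm@[8:0]=0x1c9 ⇒ $457
off 0x0e: read 9f fa as big → 0x9ffa
  opcode bits[15:12]=0x9: jz/J
  imm@[11:0]=0xffa (s12→-6) ⇒ $-6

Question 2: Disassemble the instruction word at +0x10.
+0x10: 02 80 ⇒ word 0x0280 (big)
  opcode bits[15:12]=0x0: eor/RR
  rd@[11:9]=0x1 ⇒ x1
  rs@[8:6]=0x2 ⇒ x2

eor x1, x2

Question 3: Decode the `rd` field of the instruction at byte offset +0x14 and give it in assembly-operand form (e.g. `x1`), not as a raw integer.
[14] 74 00 → 0x7400
  opcode bits[15:12]=0x7: dec/R
  rd: (w>>9)&0x7=0x2 → x2

x2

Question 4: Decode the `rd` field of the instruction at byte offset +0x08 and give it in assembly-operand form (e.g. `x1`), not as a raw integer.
x3

+0x08: 76 00 ⇒ word 0x7600 (big)
  top 4b → 0x7 → dec [R]
  rd@[11:9]=0x3 ⇒ x3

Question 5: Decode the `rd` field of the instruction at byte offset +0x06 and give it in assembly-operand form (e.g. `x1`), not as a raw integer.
x5

+0x06: 0a 40 ⇒ word 0x0a40 (big)
  opcode bits[15:12]=0x0: eor/RR
  rd@[11:9]=0x5 ⇒ x5
  rs@[8:6]=0x1 ⇒ x1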